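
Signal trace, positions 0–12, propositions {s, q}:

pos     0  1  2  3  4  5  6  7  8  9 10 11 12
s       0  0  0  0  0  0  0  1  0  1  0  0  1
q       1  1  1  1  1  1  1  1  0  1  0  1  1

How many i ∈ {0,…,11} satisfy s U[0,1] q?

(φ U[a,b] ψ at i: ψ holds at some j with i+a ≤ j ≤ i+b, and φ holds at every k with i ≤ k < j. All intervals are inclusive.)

Evaluate at each i in [0,11]:
  i=0: ✓ (rhs at j=0)
  i=1: ✓ (rhs at j=1)
  i=2: ✓ (rhs at j=2)
  i=3: ✓ (rhs at j=3)
  i=4: ✓ (rhs at j=4)
  i=5: ✓ (rhs at j=5)
  i=6: ✓ (rhs at j=6)
  i=7: ✓ (rhs at j=7)
  i=8: ✗ (lhs fails at k=8 before rhs at j=9)
  i=9: ✓ (rhs at j=9)
  i=10: ✗ (lhs fails at k=10 before rhs at j=11)
  i=11: ✓ (rhs at j=11)
Positions where it holds: {0, 1, 2, 3, 4, 5, 6, 7, 9, 11} → 10.

10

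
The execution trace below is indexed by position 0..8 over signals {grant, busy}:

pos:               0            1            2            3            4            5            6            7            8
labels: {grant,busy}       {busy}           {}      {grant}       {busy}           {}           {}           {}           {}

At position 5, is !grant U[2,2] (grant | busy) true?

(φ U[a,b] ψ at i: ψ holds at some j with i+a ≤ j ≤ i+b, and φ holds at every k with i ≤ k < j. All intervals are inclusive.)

No

Need some j in [7,7] with (grant | busy), and !grant at every k in [5,j-1].
  j=7: (grant | busy) false.
No j in the window works → until fails.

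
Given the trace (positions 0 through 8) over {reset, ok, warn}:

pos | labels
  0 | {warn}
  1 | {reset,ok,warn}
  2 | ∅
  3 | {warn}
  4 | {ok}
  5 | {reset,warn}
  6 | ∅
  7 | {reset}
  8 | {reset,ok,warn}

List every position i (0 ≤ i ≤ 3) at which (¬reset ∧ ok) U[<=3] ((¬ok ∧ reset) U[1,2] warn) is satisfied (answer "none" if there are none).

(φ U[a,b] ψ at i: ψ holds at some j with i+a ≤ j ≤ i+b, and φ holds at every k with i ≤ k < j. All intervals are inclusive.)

Evaluate at each i in [0,3]:
  i=0: ✗ (no rhs in [0,3])
  i=1: ✗ (no rhs in [1,4])
  i=2: ✗ (no rhs in [2,5])
  i=3: ✗ (no rhs in [3,6])

none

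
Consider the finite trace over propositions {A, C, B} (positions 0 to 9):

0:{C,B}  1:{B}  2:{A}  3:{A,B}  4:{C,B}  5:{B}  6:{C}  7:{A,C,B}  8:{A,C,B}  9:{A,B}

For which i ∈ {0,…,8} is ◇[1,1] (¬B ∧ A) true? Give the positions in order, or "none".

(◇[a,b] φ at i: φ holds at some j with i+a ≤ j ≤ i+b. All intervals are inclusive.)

Evaluate at each i in [0,8]:
  i=0: ✗ (none in [1,1])
  i=1: ✓ (witness j=2)
  i=2: ✗ (none in [3,3])
  i=3: ✗ (none in [4,4])
  i=4: ✗ (none in [5,5])
  i=5: ✗ (none in [6,6])
  i=6: ✗ (none in [7,7])
  i=7: ✗ (none in [8,8])
  i=8: ✗ (none in [9,9])

1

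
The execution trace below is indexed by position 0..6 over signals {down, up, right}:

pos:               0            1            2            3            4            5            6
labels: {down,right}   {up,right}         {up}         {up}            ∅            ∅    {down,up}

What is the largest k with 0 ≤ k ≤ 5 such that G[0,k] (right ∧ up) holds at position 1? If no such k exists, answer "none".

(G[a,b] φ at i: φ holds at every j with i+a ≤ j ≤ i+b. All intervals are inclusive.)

(right ∧ up) must hold from j=1 onward; find where it first fails.
  j=1: holds
  j=2: fails
Holds on [1,1], so largest k = 0.

0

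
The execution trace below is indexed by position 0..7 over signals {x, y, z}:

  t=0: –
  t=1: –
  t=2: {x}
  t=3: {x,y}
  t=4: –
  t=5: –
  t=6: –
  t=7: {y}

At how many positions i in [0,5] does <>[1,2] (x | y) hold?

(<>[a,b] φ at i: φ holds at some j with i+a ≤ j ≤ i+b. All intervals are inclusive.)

4

Evaluate at each i in [0,5]:
  i=0: ✓ (witness j=2)
  i=1: ✓ (witness j=2)
  i=2: ✓ (witness j=3)
  i=3: ✗ (none in [4,5])
  i=4: ✗ (none in [5,6])
  i=5: ✓ (witness j=7)
Positions where it holds: {0, 1, 2, 5} → 4.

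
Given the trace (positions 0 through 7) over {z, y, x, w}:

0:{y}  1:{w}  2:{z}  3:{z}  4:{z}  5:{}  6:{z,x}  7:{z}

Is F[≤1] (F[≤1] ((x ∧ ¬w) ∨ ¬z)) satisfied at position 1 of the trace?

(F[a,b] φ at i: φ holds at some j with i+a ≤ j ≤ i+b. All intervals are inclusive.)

Check F[≤1] ((x ∧ ¬w) ∨ ¬z) at each j in [1,2]:
  j=1: holds (witness at 1)
  j=2: fails (none in [2,3])
Found at j=1 → formula holds.

True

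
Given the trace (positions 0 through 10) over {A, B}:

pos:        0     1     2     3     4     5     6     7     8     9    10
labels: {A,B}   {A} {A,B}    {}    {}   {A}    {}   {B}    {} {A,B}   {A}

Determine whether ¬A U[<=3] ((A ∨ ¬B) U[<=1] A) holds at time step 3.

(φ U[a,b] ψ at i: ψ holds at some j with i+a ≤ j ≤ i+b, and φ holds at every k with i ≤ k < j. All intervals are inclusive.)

Need some j in [3,6] with ((A ∨ ¬B) U[<=1] A), and ¬A at every k in [3,j-1].
  j=3: ((A ∨ ¬B) U[<=1] A) — fails.
  j=4: ((A ∨ ¬B) U[<=1] A) holds; ¬A holds at every k in [3,3] → satisfied.

Yes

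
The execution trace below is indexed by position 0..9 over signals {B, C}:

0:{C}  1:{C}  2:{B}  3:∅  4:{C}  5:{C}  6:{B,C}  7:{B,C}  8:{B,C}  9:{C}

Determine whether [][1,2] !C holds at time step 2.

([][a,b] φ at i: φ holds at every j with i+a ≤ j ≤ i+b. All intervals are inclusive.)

Check !C at every j in [3,4]:
  j=3: true
  j=4: false
Fails at j=4 → formula fails.

Does not hold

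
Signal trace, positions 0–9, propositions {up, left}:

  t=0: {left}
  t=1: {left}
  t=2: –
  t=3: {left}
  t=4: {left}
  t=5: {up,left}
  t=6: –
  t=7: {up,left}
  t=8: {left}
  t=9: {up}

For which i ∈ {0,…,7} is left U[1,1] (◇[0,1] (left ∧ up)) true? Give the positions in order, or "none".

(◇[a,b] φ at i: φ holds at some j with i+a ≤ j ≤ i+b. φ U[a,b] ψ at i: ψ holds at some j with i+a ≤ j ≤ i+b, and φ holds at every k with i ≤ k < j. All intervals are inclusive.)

3, 4, 5

Evaluate at each i in [0,7]:
  i=0: ✗ (no rhs in [1,1])
  i=1: ✗ (no rhs in [2,2])
  i=2: ✗ (no rhs in [3,3])
  i=3: ✓ (rhs at j=4; lhs holds on [3,3])
  i=4: ✓ (rhs at j=5; lhs holds on [4,4])
  i=5: ✓ (rhs at j=6; lhs holds on [5,5])
  i=6: ✗ (lhs fails at k=6 before rhs at j=7)
  i=7: ✗ (no rhs in [8,8])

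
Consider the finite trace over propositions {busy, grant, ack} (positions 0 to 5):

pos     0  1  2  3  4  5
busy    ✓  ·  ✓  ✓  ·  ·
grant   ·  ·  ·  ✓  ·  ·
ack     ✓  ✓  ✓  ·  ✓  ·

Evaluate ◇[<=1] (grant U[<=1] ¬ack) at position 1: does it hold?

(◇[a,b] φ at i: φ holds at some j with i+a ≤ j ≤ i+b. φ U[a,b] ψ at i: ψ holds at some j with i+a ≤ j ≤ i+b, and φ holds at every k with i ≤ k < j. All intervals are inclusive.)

Check (grant U[<=1] ¬ack) at each j in [1,2]:
  j=1: fails
  j=2: fails
No position in the window satisfies it → formula fails.

False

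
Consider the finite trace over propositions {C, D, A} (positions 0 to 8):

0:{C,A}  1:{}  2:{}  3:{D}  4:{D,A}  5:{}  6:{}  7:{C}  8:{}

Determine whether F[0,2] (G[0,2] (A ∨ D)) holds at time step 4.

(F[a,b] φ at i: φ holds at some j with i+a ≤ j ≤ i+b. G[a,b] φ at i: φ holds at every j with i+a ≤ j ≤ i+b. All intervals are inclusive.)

Check G[0,2] (A ∨ D) at each j in [4,6]:
  j=4: fails at 5
  j=5: fails at 5
  j=6: fails at 6
No position in the window satisfies it → formula fails.

Does not hold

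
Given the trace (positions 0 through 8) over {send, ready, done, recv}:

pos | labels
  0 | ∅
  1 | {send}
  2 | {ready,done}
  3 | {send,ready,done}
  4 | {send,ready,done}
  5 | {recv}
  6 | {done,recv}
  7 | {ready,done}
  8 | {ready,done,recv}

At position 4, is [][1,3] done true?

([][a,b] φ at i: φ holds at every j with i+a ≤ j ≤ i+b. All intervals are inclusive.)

No

Check done at every j in [5,7]:
  j=5: false
  j=6: true
  j=7: true
Fails at j=5 → formula fails.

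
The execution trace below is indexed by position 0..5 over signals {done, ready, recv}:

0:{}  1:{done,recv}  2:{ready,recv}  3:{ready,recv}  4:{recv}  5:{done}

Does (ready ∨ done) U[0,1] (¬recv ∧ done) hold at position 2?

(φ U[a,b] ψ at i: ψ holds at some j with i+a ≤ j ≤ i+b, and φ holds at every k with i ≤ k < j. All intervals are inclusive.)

Does not hold

Need some j in [2,3] with (¬recv ∧ done), and (ready ∨ done) at every k in [2,j-1].
  j=2: (¬recv ∧ done) false.
  j=3: (¬recv ∧ done) false.
No j in the window works → until fails.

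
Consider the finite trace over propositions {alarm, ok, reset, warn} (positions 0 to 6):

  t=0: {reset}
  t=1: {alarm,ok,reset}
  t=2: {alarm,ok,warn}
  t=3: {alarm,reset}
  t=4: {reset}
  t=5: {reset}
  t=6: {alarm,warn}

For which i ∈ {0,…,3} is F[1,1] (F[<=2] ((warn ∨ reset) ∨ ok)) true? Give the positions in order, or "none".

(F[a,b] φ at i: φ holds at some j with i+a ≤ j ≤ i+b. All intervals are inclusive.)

0, 1, 2, 3

Evaluate at each i in [0,3]:
  i=0: ✓ (witness j=1)
  i=1: ✓ (witness j=2)
  i=2: ✓ (witness j=3)
  i=3: ✓ (witness j=4)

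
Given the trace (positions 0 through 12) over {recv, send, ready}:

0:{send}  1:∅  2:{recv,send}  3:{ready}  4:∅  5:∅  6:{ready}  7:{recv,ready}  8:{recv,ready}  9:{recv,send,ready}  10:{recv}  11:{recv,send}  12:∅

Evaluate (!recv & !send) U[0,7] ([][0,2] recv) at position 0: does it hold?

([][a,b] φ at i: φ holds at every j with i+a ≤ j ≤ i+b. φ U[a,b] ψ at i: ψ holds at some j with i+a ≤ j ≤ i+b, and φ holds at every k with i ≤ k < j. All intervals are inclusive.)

Need some j in [0,7] with [][0,2] recv, and (!recv & !send) at every k in [0,j-1].
  j=0: [][0,2] recv — fails at 0.
  j=1: [][0,2] recv — fails at 1.
  j=2: [][0,2] recv — fails at 3.
  j=3: [][0,2] recv — fails at 3.
  j=4: [][0,2] recv — fails at 4.
  j=5: [][0,2] recv — fails at 5.
  j=6: [][0,2] recv — fails at 6.
  j=7: [][0,2] recv holds, but (!recv & !send) fails at k=0 → not this j.
No j in the window works → until fails.

False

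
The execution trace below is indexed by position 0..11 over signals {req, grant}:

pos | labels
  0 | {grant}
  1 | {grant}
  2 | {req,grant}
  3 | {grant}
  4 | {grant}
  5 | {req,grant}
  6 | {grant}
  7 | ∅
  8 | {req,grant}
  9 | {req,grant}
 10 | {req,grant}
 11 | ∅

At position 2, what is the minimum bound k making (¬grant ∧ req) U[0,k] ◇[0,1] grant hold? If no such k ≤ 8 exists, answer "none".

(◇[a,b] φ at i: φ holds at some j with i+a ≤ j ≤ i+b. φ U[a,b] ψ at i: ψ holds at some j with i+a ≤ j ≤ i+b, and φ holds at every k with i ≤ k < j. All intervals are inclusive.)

0

Need earliest j ≥ 2 with ◇[0,1] grant, and (¬grant ∧ req) at every k in [2,j-1].
  j=2: rhs holds (empty prefix). k = 0.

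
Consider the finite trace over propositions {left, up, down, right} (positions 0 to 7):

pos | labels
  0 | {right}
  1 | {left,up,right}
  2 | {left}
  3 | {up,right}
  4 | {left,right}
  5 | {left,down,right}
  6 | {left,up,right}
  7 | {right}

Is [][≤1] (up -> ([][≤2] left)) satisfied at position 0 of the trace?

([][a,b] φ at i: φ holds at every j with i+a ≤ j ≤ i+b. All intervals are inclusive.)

False

Check (up -> ([][≤2] left)) at every j in [0,1]:
  j=0: antecedent false → ✓
  j=1: antecedent true; consequent fails at 3 → ✗
Fails at j=1 → formula fails.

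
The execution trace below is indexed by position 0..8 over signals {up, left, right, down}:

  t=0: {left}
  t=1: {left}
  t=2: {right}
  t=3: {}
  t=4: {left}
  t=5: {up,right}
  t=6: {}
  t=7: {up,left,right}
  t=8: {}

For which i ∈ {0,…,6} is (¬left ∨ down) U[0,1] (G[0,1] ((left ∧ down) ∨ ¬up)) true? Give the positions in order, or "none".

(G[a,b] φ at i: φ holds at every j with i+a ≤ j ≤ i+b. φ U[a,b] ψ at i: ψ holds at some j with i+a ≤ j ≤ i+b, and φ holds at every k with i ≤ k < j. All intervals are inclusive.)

0, 1, 2, 3

Evaluate at each i in [0,6]:
  i=0: ✓ (rhs at j=0)
  i=1: ✓ (rhs at j=1)
  i=2: ✓ (rhs at j=2)
  i=3: ✓ (rhs at j=3)
  i=4: ✗ (no rhs in [4,5])
  i=5: ✗ (no rhs in [5,6])
  i=6: ✗ (no rhs in [6,7])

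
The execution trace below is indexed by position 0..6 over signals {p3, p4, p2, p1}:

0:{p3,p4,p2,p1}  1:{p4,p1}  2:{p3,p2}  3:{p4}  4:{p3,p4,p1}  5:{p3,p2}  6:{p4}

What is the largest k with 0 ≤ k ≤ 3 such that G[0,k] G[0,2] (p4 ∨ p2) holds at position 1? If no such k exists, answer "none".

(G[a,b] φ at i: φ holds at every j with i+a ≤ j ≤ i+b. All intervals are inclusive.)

3

G[0,2] (p4 ∨ p2) must hold from j=1 onward; find where it first fails.
  j=1: holds
  j=2: holds
  j=3: holds
  j=4: holds
Holds through j=4; largest k = 3.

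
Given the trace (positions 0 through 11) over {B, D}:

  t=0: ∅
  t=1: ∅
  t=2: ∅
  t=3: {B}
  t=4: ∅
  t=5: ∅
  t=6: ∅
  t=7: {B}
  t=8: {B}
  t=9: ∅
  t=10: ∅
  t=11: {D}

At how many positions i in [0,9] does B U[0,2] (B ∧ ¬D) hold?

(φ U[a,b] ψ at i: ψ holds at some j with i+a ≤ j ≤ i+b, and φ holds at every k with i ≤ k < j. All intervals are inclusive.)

Evaluate at each i in [0,9]:
  i=0: ✗ (no rhs in [0,2])
  i=1: ✗ (lhs fails at k=1 before rhs at j=3)
  i=2: ✗ (lhs fails at k=2 before rhs at j=3)
  i=3: ✓ (rhs at j=3)
  i=4: ✗ (no rhs in [4,6])
  i=5: ✗ (lhs fails at k=5 before rhs at j=7)
  i=6: ✗ (lhs fails at k=6 before rhs at j=7)
  i=7: ✓ (rhs at j=7)
  i=8: ✓ (rhs at j=8)
  i=9: ✗ (no rhs in [9,11])
Positions where it holds: {3, 7, 8} → 3.

3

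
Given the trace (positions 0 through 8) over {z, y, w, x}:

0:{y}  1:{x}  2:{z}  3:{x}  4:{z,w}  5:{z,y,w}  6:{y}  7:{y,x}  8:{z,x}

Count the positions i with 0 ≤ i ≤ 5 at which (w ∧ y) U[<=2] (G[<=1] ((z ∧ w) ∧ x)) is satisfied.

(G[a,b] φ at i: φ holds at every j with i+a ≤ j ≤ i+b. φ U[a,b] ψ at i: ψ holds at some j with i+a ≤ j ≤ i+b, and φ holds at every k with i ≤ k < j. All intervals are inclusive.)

0

Evaluate at each i in [0,5]:
  i=0: ✗ (no rhs in [0,2])
  i=1: ✗ (no rhs in [1,3])
  i=2: ✗ (no rhs in [2,4])
  i=3: ✗ (no rhs in [3,5])
  i=4: ✗ (no rhs in [4,6])
  i=5: ✗ (no rhs in [5,7])
Positions where it holds: {} → 0.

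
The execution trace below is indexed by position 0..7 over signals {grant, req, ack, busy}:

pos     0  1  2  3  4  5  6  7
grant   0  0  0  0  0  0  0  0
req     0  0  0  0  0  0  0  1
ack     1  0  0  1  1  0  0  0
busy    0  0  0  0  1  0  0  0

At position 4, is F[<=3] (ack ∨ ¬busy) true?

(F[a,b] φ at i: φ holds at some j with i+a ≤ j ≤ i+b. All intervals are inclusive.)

Check (ack ∨ ¬busy) at each j in [4,7]:
  j=4: true
  j=5: true
  j=6: true
  j=7: true
Found at j=4 → formula holds.

Yes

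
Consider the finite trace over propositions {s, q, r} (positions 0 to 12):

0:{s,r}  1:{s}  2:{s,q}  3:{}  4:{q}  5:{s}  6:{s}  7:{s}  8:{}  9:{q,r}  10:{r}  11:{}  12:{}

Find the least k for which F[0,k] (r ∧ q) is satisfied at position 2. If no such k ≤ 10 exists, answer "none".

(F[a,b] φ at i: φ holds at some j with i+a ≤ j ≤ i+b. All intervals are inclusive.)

Scan j = 2,3,… for (r ∧ q):
  j=2: fails
  j=3: fails
  j=4: fails
  j=5: fails
  j=6: fails
  j=7: fails
  j=8: fails
  j=9: holds
First hit at j=9, so smallest k = 9-2 = 7.

7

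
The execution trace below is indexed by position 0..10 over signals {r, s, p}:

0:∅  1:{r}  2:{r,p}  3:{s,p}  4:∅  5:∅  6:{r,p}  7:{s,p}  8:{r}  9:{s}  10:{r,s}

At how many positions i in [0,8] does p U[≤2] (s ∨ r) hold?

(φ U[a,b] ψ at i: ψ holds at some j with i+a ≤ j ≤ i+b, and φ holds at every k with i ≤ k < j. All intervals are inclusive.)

Evaluate at each i in [0,8]:
  i=0: ✗ (lhs fails at k=0 before rhs at j=1)
  i=1: ✓ (rhs at j=1)
  i=2: ✓ (rhs at j=2)
  i=3: ✓ (rhs at j=3)
  i=4: ✗ (lhs fails at k=4 before rhs at j=6)
  i=5: ✗ (lhs fails at k=5 before rhs at j=6)
  i=6: ✓ (rhs at j=6)
  i=7: ✓ (rhs at j=7)
  i=8: ✓ (rhs at j=8)
Positions where it holds: {1, 2, 3, 6, 7, 8} → 6.

6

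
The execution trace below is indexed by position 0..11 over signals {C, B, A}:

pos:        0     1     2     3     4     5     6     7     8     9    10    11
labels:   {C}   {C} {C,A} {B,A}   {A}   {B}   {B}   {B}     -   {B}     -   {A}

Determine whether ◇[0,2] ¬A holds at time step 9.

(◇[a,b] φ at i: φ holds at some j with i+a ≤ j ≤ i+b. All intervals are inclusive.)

True

Check ¬A at each j in [9,11]:
  j=9: true
  j=10: true
  j=11: false
Found at j=9 → formula holds.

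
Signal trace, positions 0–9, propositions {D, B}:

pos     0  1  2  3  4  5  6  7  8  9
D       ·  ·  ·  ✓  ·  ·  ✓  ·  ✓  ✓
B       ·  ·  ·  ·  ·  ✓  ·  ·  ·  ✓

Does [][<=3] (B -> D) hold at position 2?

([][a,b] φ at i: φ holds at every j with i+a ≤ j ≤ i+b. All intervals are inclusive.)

Check (B -> D) at every j in [2,5]:
  j=2: antecedent false → ✓
  j=3: antecedent false → ✓
  j=4: antecedent false → ✓
  j=5: antecedent true; consequent false → ✗
Fails at j=5 → formula fails.

False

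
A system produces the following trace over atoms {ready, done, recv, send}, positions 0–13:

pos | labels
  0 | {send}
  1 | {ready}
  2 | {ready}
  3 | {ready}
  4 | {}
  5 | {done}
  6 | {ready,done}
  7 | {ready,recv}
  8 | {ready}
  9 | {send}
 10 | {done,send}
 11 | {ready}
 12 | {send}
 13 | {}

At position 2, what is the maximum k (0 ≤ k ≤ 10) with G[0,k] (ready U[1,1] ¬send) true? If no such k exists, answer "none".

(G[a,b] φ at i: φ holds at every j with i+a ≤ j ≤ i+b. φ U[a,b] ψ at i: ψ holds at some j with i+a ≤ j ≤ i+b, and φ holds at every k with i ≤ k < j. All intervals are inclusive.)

1

(ready U[1,1] ¬send) must hold from j=2 onward; find where it first fails.
  j=2: holds
  j=3: holds
  j=4: fails
Holds on [2,3], so largest k = 1.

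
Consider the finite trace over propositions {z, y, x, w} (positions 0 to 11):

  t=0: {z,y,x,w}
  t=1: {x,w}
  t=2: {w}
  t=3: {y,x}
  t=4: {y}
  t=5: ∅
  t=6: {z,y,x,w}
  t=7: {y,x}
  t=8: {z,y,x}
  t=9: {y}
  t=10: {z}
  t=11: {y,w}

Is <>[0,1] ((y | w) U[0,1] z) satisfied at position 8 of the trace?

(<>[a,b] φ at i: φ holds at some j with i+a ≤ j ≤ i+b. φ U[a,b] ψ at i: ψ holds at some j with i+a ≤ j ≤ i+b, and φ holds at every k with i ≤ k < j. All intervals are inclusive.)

Holds

Check ((y | w) U[0,1] z) at each j in [8,9]:
  j=8: holds
  j=9: holds
Found at j=8 → formula holds.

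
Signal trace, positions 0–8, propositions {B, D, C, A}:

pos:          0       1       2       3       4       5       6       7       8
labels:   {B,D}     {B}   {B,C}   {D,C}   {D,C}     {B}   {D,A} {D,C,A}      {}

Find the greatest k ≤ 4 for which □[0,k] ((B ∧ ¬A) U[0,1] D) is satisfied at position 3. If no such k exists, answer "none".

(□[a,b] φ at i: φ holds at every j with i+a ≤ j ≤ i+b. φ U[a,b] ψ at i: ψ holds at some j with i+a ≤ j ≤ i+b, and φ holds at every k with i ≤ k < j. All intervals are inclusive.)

4

((B ∧ ¬A) U[0,1] D) must hold from j=3 onward; find where it first fails.
  j=3: holds
  j=4: holds
  j=5: holds
  j=6: holds
  j=7: holds
Holds through j=7; largest k = 4.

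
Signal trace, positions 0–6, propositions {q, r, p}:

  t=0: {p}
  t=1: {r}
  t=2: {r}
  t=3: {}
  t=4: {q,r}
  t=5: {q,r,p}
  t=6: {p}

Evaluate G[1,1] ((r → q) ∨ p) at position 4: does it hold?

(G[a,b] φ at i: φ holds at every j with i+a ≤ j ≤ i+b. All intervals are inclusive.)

Check ((r → q) ∨ p) at every j in [5,5]:
  j=5: true
All positions satisfy it → formula holds.

Yes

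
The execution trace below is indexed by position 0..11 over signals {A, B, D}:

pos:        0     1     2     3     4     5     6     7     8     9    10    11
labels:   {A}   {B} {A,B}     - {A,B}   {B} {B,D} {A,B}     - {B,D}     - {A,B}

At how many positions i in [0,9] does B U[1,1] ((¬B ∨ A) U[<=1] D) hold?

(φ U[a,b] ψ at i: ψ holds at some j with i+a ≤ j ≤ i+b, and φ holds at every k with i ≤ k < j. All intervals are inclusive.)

2

Evaluate at each i in [0,9]:
  i=0: ✗ (no rhs in [1,1])
  i=1: ✗ (no rhs in [2,2])
  i=2: ✗ (no rhs in [3,3])
  i=3: ✗ (no rhs in [4,4])
  i=4: ✗ (no rhs in [5,5])
  i=5: ✓ (rhs at j=6; lhs holds on [5,5])
  i=6: ✗ (no rhs in [7,7])
  i=7: ✓ (rhs at j=8; lhs holds on [7,7])
  i=8: ✗ (lhs fails at k=8 before rhs at j=9)
  i=9: ✗ (no rhs in [10,10])
Positions where it holds: {5, 7} → 2.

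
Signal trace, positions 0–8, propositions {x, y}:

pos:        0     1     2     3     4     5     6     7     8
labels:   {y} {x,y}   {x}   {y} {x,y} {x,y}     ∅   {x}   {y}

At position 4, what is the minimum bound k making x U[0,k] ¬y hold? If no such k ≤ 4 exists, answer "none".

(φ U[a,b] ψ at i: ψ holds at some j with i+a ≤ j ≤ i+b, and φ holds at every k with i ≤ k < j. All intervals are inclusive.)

2

Need earliest j ≥ 4 with ¬y, and x at every k in [4,j-1].
  j=4: rhs fails.
  j=5: rhs fails.
  j=6: rhs holds; lhs holds on [4,5]. k = 2.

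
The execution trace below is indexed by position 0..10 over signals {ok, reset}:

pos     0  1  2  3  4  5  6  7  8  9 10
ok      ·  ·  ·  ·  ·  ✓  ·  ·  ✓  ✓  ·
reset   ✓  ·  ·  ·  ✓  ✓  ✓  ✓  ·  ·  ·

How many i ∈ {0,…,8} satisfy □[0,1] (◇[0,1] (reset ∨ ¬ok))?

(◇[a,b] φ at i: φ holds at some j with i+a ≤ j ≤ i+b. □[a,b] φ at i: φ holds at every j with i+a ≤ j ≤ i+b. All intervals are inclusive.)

Evaluate at each i in [0,8]:
  i=0: ✓ (all of [0,1])
  i=1: ✓ (all of [1,2])
  i=2: ✓ (all of [2,3])
  i=3: ✓ (all of [3,4])
  i=4: ✓ (all of [4,5])
  i=5: ✓ (all of [5,6])
  i=6: ✓ (all of [6,7])
  i=7: ✗ (fails at j=8)
  i=8: ✗ (fails at j=8)
Positions where it holds: {0, 1, 2, 3, 4, 5, 6} → 7.

7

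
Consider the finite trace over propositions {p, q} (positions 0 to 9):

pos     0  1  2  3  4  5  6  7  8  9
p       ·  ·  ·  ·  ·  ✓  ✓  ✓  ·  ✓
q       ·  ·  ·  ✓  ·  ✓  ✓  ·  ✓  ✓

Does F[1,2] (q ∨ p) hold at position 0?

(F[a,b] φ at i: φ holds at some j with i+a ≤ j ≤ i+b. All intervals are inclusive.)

No

Check (q ∨ p) at each j in [1,2]:
  j=1: false
  j=2: false
No position in the window satisfies it → formula fails.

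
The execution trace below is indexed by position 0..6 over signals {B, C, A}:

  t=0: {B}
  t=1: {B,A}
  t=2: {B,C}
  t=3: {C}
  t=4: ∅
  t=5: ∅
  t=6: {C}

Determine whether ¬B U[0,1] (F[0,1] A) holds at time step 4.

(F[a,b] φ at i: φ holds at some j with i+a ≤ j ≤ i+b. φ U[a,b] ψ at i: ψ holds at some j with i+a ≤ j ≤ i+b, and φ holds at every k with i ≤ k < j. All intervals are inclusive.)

Does not hold

Need some j in [4,5] with F[0,1] A, and ¬B at every k in [4,j-1].
  j=4: F[0,1] A — fails (none in [4,5]).
  j=5: F[0,1] A — fails (none in [5,6]).
No j in the window works → until fails.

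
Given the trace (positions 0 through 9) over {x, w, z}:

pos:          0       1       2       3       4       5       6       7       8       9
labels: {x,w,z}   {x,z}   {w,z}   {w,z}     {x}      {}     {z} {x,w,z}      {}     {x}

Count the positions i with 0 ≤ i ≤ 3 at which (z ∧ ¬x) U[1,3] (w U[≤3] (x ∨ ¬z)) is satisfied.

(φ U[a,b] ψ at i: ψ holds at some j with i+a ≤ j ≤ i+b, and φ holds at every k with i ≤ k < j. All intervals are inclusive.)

Evaluate at each i in [0,3]:
  i=0: ✗ (lhs fails at k=0 before rhs at j=1)
  i=1: ✗ (lhs fails at k=1 before rhs at j=2)
  i=2: ✓ (rhs at j=3; lhs holds on [2,2])
  i=3: ✓ (rhs at j=4; lhs holds on [3,3])
Positions where it holds: {2, 3} → 2.

2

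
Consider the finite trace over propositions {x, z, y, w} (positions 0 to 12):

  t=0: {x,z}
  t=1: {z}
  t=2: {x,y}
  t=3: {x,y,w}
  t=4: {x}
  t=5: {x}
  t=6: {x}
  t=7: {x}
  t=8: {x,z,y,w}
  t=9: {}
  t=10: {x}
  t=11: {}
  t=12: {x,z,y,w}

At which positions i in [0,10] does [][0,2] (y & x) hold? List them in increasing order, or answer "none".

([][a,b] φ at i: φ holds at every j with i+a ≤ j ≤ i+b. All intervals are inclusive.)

Evaluate at each i in [0,10]:
  i=0: ✗ (fails at j=0)
  i=1: ✗ (fails at j=1)
  i=2: ✗ (fails at j=4)
  i=3: ✗ (fails at j=4)
  i=4: ✗ (fails at j=4)
  i=5: ✗ (fails at j=5)
  i=6: ✗ (fails at j=6)
  i=7: ✗ (fails at j=7)
  i=8: ✗ (fails at j=9)
  i=9: ✗ (fails at j=9)
  i=10: ✗ (fails at j=10)

none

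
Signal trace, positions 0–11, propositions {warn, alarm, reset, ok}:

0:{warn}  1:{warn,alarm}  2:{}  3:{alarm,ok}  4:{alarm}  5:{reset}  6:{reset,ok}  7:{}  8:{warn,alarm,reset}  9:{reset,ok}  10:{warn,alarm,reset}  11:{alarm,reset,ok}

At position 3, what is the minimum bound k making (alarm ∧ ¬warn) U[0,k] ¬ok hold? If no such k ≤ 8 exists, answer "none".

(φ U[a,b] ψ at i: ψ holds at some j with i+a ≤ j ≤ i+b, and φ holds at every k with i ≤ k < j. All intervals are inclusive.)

1

Need earliest j ≥ 3 with ¬ok, and (alarm ∧ ¬warn) at every k in [3,j-1].
  j=3: rhs fails.
  j=4: rhs holds; lhs holds on [3,3]. k = 1.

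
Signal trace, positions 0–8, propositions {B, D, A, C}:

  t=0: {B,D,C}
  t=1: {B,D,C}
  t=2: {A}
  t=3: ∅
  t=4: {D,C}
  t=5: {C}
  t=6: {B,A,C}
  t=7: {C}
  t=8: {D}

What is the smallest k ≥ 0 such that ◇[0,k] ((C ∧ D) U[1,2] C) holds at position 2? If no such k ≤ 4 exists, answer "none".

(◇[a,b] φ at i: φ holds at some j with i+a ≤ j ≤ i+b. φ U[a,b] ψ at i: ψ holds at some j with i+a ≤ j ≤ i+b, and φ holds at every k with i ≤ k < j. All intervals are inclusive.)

2

Scan j = 2,3,… for ((C ∧ D) U[1,2] C):
  j=2: fails
  j=3: fails
  j=4: holds
First hit at j=4, so smallest k = 4-2 = 2.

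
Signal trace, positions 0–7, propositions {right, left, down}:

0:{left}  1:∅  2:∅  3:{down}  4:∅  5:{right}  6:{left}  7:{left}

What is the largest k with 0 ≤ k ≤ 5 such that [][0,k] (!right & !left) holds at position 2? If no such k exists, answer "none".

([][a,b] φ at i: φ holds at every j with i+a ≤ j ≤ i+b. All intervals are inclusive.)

(!right & !left) must hold from j=2 onward; find where it first fails.
  j=2: holds
  j=3: holds
  j=4: holds
  j=5: fails
Holds on [2,4], so largest k = 2.

2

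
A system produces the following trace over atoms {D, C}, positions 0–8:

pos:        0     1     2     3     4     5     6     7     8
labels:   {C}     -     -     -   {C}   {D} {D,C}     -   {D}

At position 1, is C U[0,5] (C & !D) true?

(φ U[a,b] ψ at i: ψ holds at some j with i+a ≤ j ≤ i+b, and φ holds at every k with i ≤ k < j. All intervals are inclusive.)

No

Need some j in [1,6] with (C & !D), and C at every k in [1,j-1].
  j=1: (C & !D) false.
  j=2: (C & !D) false.
  j=3: (C & !D) false.
  j=4: (C & !D) holds, but C fails at k=1 → not this j.
  j=5: (C & !D) false.
  j=6: (C & !D) false.
No j in the window works → until fails.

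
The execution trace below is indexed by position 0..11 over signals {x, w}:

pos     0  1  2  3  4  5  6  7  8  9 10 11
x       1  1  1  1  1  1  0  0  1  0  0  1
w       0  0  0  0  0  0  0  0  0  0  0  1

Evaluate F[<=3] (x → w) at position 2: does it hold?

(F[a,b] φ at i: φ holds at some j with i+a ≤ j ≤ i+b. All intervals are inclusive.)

Check (x → w) at each j in [2,5]:
  j=2: false
  j=3: false
  j=4: false
  j=5: false
No position in the window satisfies it → formula fails.

False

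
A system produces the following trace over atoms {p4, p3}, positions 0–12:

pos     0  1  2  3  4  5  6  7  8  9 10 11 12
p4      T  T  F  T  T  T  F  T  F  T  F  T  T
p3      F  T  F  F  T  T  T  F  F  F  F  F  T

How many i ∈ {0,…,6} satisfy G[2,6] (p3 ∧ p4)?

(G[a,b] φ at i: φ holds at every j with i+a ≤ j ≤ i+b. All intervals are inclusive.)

0

Evaluate at each i in [0,6]:
  i=0: ✗ (fails at j=2)
  i=1: ✗ (fails at j=3)
  i=2: ✗ (fails at j=6)
  i=3: ✗ (fails at j=6)
  i=4: ✗ (fails at j=6)
  i=5: ✗ (fails at j=7)
  i=6: ✗ (fails at j=8)
Positions where it holds: {} → 0.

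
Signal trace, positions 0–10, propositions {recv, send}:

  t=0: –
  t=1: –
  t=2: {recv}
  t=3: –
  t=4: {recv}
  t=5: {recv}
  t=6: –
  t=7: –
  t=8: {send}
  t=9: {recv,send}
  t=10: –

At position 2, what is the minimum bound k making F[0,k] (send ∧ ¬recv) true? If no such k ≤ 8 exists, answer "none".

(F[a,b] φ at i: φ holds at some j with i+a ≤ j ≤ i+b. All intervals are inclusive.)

6

Scan j = 2,3,… for (send ∧ ¬recv):
  j=2: fails
  j=3: fails
  j=4: fails
  j=5: fails
  j=6: fails
  j=7: fails
  j=8: holds
First hit at j=8, so smallest k = 8-2 = 6.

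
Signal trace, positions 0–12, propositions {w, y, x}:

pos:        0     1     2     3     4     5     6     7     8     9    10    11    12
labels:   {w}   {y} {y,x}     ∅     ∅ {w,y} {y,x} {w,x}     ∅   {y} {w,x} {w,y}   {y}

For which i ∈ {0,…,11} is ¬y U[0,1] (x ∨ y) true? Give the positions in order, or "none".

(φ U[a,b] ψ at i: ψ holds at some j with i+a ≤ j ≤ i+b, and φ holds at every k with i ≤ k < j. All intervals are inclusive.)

0, 1, 2, 4, 5, 6, 7, 8, 9, 10, 11

Evaluate at each i in [0,11]:
  i=0: ✓ (rhs at j=1; lhs holds on [0,0])
  i=1: ✓ (rhs at j=1)
  i=2: ✓ (rhs at j=2)
  i=3: ✗ (no rhs in [3,4])
  i=4: ✓ (rhs at j=5; lhs holds on [4,4])
  i=5: ✓ (rhs at j=5)
  i=6: ✓ (rhs at j=6)
  i=7: ✓ (rhs at j=7)
  i=8: ✓ (rhs at j=9; lhs holds on [8,8])
  i=9: ✓ (rhs at j=9)
  i=10: ✓ (rhs at j=10)
  i=11: ✓ (rhs at j=11)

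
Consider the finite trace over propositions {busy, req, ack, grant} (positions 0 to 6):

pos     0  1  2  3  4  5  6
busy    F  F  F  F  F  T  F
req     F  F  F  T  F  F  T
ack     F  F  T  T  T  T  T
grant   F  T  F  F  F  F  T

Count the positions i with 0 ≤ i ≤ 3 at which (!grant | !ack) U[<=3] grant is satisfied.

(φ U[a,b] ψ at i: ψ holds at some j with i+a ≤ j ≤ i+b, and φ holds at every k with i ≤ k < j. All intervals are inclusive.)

3

Evaluate at each i in [0,3]:
  i=0: ✓ (rhs at j=1; lhs holds on [0,0])
  i=1: ✓ (rhs at j=1)
  i=2: ✗ (no rhs in [2,5])
  i=3: ✓ (rhs at j=6; lhs holds on [3,5])
Positions where it holds: {0, 1, 3} → 3.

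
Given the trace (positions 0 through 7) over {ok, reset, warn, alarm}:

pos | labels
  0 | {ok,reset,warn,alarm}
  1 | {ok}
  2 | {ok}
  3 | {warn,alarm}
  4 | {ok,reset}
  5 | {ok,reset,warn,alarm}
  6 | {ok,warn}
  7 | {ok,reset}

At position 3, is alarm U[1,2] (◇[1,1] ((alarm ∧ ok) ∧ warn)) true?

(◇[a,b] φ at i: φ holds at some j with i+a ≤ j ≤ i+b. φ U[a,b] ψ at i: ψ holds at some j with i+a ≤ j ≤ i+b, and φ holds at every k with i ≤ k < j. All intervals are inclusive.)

Holds

Need some j in [4,5] with ◇[1,1] ((alarm ∧ ok) ∧ warn), and alarm at every k in [3,j-1].
  j=4: ◇[1,1] ((alarm ∧ ok) ∧ warn) holds; alarm holds at every k in [3,3] → satisfied.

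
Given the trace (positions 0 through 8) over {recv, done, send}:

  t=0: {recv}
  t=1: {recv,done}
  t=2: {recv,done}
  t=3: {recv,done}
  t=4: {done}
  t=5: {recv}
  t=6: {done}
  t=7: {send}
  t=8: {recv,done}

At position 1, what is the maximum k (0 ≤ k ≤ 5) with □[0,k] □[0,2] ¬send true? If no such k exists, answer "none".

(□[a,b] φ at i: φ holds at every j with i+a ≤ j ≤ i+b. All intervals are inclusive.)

□[0,2] ¬send must hold from j=1 onward; find where it first fails.
  j=1: holds
  j=2: holds
  j=3: holds
  j=4: holds
  j=5: fails
Holds on [1,4], so largest k = 3.

3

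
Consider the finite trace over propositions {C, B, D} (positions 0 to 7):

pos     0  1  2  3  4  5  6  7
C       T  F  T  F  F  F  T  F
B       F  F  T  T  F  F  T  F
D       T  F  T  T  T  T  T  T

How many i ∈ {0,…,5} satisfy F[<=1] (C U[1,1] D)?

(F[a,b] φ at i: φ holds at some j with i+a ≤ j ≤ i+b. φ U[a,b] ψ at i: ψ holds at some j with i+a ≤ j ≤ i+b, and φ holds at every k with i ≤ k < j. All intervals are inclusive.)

Evaluate at each i in [0,5]:
  i=0: ✗ (none in [0,1])
  i=1: ✓ (witness j=2)
  i=2: ✓ (witness j=2)
  i=3: ✗ (none in [3,4])
  i=4: ✗ (none in [4,5])
  i=5: ✓ (witness j=6)
Positions where it holds: {1, 2, 5} → 3.

3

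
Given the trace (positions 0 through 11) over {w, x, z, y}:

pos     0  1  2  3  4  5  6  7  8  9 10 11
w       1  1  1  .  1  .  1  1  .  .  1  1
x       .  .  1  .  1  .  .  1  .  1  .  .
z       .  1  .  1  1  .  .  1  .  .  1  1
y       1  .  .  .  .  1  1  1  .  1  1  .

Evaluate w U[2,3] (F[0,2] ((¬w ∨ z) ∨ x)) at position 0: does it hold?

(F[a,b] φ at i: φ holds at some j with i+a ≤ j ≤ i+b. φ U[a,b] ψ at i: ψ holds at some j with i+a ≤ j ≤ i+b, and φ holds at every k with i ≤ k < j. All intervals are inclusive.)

Need some j in [2,3] with F[0,2] ((¬w ∨ z) ∨ x), and w at every k in [0,j-1].
  j=2: F[0,2] ((¬w ∨ z) ∨ x) holds; w holds at every k in [0,1] → satisfied.

Yes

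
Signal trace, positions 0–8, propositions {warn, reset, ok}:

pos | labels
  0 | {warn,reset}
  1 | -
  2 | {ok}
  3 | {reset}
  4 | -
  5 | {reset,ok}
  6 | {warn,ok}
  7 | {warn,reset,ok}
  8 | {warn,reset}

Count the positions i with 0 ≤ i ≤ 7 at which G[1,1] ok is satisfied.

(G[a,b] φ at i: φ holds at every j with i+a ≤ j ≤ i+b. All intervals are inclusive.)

Evaluate at each i in [0,7]:
  i=0: ✗ (fails at j=1)
  i=1: ✓ (all of [2,2])
  i=2: ✗ (fails at j=3)
  i=3: ✗ (fails at j=4)
  i=4: ✓ (all of [5,5])
  i=5: ✓ (all of [6,6])
  i=6: ✓ (all of [7,7])
  i=7: ✗ (fails at j=8)
Positions where it holds: {1, 4, 5, 6} → 4.

4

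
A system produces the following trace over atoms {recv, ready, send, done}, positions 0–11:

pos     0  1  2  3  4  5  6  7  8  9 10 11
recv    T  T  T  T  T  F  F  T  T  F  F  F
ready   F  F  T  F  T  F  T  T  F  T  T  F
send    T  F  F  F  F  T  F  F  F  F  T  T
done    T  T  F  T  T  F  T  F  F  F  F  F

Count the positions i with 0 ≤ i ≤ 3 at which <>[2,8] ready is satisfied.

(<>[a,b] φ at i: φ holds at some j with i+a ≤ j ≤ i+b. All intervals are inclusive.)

4

Evaluate at each i in [0,3]:
  i=0: ✓ (witness j=2)
  i=1: ✓ (witness j=4)
  i=2: ✓ (witness j=4)
  i=3: ✓ (witness j=6)
Positions where it holds: {0, 1, 2, 3} → 4.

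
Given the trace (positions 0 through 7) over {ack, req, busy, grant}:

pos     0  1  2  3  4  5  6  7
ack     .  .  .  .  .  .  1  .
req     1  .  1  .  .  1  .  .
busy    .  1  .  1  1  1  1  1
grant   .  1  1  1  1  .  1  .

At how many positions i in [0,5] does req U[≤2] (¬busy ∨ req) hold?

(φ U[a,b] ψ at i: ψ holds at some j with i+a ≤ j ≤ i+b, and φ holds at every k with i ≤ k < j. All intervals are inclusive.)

3

Evaluate at each i in [0,5]:
  i=0: ✓ (rhs at j=0)
  i=1: ✗ (lhs fails at k=1 before rhs at j=2)
  i=2: ✓ (rhs at j=2)
  i=3: ✗ (lhs fails at k=3 before rhs at j=5)
  i=4: ✗ (lhs fails at k=4 before rhs at j=5)
  i=5: ✓ (rhs at j=5)
Positions where it holds: {0, 2, 5} → 3.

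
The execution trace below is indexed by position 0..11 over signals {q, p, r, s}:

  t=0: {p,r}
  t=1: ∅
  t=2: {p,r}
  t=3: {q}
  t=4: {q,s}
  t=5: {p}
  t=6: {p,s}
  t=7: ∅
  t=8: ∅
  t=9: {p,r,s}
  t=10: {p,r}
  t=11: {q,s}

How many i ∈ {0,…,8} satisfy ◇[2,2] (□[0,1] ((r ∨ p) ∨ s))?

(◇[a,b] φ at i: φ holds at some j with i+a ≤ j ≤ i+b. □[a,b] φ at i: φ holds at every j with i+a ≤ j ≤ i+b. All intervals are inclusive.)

4

Evaluate at each i in [0,8]:
  i=0: ✗ (none in [2,2])
  i=1: ✗ (none in [3,3])
  i=2: ✓ (witness j=4)
  i=3: ✓ (witness j=5)
  i=4: ✗ (none in [6,6])
  i=5: ✗ (none in [7,7])
  i=6: ✗ (none in [8,8])
  i=7: ✓ (witness j=9)
  i=8: ✓ (witness j=10)
Positions where it holds: {2, 3, 7, 8} → 4.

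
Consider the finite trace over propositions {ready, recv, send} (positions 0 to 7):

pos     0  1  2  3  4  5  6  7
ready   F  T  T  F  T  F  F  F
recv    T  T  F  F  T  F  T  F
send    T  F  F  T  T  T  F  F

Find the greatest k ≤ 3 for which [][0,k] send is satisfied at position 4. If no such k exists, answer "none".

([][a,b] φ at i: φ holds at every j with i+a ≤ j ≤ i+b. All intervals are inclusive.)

1

send must hold from j=4 onward; find where it first fails.
  j=4: holds
  j=5: holds
  j=6: fails
Holds on [4,5], so largest k = 1.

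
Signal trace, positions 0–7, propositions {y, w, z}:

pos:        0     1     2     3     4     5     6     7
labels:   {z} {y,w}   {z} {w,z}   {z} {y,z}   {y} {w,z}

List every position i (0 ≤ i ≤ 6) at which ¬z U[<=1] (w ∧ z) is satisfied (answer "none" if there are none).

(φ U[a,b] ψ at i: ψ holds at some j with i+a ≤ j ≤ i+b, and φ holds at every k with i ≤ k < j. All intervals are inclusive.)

Evaluate at each i in [0,6]:
  i=0: ✗ (no rhs in [0,1])
  i=1: ✗ (no rhs in [1,2])
  i=2: ✗ (lhs fails at k=2 before rhs at j=3)
  i=3: ✓ (rhs at j=3)
  i=4: ✗ (no rhs in [4,5])
  i=5: ✗ (no rhs in [5,6])
  i=6: ✓ (rhs at j=7; lhs holds on [6,6])

3, 6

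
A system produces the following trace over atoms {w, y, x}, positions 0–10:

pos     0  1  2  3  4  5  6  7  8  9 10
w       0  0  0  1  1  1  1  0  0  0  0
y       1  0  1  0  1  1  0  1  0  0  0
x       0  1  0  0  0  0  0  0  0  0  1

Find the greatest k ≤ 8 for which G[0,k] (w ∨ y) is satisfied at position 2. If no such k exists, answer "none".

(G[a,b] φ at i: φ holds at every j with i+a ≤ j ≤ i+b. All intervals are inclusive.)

5

(w ∨ y) must hold from j=2 onward; find where it first fails.
  j=2: holds
  j=3: holds
  j=4: holds
  j=5: holds
  j=6: holds
  j=7: holds
  j=8: fails
Holds on [2,7], so largest k = 5.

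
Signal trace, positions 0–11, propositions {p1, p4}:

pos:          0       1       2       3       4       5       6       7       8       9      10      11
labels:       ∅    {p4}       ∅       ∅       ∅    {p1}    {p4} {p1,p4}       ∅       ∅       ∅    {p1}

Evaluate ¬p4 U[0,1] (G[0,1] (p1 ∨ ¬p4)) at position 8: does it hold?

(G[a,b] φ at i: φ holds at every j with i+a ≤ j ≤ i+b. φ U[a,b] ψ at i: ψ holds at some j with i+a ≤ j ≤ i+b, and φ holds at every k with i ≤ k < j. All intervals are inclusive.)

Need some j in [8,9] with G[0,1] (p1 ∨ ¬p4), and ¬p4 at every k in [8,j-1].
  j=8: G[0,1] (p1 ∨ ¬p4) holds; no prefix to check → satisfied.

Yes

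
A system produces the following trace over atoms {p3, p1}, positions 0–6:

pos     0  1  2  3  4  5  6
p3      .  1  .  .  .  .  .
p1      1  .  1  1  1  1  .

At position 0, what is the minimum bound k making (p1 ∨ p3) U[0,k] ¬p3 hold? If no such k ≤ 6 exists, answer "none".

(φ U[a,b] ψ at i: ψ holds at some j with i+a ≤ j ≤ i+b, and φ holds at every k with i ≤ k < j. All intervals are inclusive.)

0

Need earliest j ≥ 0 with ¬p3, and (p1 ∨ p3) at every k in [0,j-1].
  j=0: rhs holds (empty prefix). k = 0.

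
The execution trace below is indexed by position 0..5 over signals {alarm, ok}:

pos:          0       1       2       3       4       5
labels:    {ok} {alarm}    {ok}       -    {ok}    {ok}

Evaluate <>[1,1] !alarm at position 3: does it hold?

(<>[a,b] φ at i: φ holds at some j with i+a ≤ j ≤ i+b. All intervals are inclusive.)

Check !alarm at each j in [4,4]:
  j=4: true
Found at j=4 → formula holds.

Yes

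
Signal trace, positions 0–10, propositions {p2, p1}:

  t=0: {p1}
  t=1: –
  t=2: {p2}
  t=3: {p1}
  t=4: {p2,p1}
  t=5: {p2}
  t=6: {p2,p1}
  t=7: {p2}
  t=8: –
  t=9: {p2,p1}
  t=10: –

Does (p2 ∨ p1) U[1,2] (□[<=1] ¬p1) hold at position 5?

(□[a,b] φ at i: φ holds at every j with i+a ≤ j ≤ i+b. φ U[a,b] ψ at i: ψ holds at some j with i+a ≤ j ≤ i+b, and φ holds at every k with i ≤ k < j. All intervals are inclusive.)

Need some j in [6,7] with □[<=1] ¬p1, and (p2 ∨ p1) at every k in [5,j-1].
  j=6: □[<=1] ¬p1 — fails at 6.
  j=7: □[<=1] ¬p1 holds; (p2 ∨ p1) holds at every k in [5,6] → satisfied.

Yes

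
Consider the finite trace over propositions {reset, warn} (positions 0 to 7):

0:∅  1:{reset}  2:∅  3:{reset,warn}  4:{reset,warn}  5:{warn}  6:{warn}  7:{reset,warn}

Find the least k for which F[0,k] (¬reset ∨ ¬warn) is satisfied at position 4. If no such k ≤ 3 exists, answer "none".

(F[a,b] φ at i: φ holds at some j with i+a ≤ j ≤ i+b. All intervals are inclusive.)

Scan j = 4,5,… for (¬reset ∨ ¬warn):
  j=4: fails
  j=5: holds
First hit at j=5, so smallest k = 5-4 = 1.

1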